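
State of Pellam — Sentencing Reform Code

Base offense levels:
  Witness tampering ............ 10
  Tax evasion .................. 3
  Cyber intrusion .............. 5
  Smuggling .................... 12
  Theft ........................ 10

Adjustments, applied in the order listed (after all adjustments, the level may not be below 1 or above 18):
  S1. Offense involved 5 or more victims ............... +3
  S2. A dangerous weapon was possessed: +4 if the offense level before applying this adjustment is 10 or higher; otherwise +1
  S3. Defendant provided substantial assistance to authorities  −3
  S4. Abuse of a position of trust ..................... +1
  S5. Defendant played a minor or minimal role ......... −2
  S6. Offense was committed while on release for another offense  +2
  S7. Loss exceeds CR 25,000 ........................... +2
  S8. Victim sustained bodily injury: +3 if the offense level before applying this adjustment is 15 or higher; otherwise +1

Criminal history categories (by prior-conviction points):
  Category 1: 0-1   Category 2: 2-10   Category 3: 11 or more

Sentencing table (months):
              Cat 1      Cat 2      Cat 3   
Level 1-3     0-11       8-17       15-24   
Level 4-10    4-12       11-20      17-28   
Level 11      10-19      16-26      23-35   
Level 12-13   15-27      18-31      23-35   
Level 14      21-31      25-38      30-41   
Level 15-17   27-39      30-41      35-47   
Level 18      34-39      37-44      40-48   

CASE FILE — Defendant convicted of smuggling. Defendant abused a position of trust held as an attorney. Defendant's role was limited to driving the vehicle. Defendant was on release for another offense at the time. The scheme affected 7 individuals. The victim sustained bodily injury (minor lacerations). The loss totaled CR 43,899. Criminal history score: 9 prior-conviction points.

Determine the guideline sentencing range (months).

Base offense level for smuggling: 12.
S1 applies: 12 + 3 = 15.
S2 does not apply.
S4 applies: 15 + 1 = 16.
S5 applies: 16 − 2 = 14.
S6 applies: 14 + 2 = 16.
S7 applies: 16 + 2 = 18.
S8 applies (level before this adjustment is 18 ≥ 15, so +3): 18 + 3 = 21.
Level 21 exceeds the maximum of 18; capped at 18.
Final offense level: 18.
Criminal history: 9 prior points → Category 2 (2-10).
Level 18 falls in the 18 band.
Grid: Level 18 × Category 2 = 37-44 months.

37-44 months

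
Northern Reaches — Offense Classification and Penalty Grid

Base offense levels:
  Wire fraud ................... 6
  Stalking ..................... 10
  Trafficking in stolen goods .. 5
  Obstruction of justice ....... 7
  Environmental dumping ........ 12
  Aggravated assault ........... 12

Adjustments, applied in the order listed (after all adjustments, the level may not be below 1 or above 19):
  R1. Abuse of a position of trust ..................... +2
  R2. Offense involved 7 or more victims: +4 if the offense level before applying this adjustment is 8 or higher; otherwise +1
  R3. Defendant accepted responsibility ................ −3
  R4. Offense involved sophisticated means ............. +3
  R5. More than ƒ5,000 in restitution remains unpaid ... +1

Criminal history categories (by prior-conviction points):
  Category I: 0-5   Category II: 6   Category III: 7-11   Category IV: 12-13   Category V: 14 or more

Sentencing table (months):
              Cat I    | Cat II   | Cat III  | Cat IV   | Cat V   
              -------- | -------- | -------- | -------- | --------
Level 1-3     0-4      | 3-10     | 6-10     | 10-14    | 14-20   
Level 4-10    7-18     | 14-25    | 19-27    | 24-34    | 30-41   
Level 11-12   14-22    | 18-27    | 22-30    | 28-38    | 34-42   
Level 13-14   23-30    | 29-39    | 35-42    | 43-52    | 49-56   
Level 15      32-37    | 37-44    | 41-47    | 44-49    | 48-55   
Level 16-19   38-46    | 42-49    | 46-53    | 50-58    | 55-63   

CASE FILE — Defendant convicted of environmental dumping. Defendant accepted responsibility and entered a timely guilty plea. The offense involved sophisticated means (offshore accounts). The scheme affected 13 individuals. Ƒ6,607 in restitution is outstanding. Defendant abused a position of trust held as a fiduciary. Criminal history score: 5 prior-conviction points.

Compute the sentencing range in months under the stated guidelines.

Base offense level for environmental dumping: 12.
R1 applies: 12 + 2 = 14.
R2 applies (level before this adjustment is 14 ≥ 8, so +4): 14 + 4 = 18.
R3 applies: 18 − 3 = 15.
R4 applies: 15 + 3 = 18.
R5 applies: 18 + 1 = 19.
Final offense level: 19.
Criminal history: 5 prior points → Category I (0-5).
Level 19 falls in the 16-19 band.
Grid: Level 16-19 × Category I = 38-46 months.

38-46 months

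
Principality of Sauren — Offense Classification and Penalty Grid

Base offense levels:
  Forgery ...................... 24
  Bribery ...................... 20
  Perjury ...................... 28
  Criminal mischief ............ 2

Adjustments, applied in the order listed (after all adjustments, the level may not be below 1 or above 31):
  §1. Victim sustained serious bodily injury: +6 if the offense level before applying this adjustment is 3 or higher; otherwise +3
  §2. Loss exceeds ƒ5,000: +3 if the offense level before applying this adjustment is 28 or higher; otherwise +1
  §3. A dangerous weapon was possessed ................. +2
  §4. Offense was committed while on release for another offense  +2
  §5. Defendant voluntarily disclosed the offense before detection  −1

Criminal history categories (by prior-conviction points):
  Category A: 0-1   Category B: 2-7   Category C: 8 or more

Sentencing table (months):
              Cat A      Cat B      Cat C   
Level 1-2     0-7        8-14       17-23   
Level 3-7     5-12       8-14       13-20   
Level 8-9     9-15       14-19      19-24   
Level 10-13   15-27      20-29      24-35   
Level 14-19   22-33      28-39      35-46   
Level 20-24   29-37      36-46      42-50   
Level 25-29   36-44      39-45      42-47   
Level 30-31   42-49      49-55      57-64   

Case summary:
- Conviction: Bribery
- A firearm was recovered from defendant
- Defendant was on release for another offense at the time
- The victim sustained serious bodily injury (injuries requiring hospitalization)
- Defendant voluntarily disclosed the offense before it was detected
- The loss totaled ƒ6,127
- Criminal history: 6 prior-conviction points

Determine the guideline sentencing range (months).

Base offense level for bribery: 20.
§1 applies (level before this adjustment is 20 ≥ 3, so +6): 20 + 6 = 26.
§2 applies (level before this adjustment is 26 < 28, so +1): 26 + 1 = 27.
§3 applies: 27 + 2 = 29.
§4 applies: 29 + 2 = 31.
§5 applies: 31 − 1 = 30.
Final offense level: 30.
Criminal history: 6 prior points → Category B (2-7).
Level 30 falls in the 30-31 band.
Grid: Level 30-31 × Category B = 49-55 months.

49-55 months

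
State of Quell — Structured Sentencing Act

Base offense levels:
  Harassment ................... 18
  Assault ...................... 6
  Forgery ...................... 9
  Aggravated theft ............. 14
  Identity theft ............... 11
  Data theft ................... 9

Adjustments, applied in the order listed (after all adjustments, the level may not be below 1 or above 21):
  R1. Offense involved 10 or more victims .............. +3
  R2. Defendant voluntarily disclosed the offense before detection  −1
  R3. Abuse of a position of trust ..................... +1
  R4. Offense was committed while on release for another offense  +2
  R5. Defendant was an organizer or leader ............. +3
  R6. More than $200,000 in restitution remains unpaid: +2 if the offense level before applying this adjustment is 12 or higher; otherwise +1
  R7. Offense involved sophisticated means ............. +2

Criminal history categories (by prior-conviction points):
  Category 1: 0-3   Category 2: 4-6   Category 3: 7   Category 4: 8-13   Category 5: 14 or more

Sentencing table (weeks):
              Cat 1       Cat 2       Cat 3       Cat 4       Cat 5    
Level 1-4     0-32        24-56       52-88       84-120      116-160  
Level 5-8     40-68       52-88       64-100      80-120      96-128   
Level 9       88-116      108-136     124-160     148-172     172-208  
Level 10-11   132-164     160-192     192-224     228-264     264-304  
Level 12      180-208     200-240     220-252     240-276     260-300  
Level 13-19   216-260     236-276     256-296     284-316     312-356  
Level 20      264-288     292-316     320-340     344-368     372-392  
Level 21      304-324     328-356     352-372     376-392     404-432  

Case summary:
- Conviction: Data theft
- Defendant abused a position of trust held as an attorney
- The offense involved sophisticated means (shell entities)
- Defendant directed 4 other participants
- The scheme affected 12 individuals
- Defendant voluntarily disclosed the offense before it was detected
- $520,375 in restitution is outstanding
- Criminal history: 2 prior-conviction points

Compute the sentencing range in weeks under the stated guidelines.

216-260 weeks

Base offense level for data theft: 9.
R1 applies: 9 + 3 = 12.
R2 applies: 12 − 1 = 11.
R3 applies: 11 + 1 = 12.
R4 does not apply.
R5 applies: 12 + 3 = 15.
R6 applies (level before this adjustment is 15 ≥ 12, so +2): 15 + 2 = 17.
R7 applies: 17 + 2 = 19.
Final offense level: 19.
Criminal history: 2 prior points → Category 1 (0-3).
Level 19 falls in the 13-19 band.
Grid: Level 13-19 × Category 1 = 216-260 weeks.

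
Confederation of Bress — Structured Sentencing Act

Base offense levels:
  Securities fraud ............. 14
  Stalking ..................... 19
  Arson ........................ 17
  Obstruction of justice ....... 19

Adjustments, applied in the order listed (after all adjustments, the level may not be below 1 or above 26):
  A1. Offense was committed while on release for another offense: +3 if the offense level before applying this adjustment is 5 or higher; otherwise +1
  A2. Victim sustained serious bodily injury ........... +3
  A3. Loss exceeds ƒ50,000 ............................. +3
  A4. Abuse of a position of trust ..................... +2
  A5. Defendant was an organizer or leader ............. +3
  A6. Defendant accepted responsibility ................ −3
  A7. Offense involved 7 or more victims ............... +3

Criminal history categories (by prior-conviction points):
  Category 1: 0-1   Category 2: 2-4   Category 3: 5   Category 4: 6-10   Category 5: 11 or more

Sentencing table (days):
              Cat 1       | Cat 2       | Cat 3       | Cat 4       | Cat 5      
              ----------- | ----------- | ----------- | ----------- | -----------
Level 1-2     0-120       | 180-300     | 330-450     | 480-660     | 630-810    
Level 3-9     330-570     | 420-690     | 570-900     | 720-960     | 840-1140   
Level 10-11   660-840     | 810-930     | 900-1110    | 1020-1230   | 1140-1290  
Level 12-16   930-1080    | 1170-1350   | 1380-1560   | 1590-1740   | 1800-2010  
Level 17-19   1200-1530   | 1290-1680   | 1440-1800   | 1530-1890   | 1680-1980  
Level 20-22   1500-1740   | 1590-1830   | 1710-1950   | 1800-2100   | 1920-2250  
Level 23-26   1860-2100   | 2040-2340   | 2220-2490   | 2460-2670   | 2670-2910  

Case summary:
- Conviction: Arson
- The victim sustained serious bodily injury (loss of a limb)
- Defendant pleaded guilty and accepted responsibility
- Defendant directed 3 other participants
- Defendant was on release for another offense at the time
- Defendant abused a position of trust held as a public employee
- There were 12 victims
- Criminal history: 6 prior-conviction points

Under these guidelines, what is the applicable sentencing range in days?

2460-2670 days

Base offense level for arson: 17.
A1 applies (level before this adjustment is 17 ≥ 5, so +3): 17 + 3 = 20.
A2 applies: 20 + 3 = 23.
A4 applies: 23 + 2 = 25.
A5 applies: 25 + 3 = 28.
A6 applies: 28 − 3 = 25.
A7 applies: 25 + 3 = 28.
Level 28 exceeds the maximum of 26; capped at 26.
Final offense level: 26.
Criminal history: 6 prior points → Category 4 (6-10).
Level 26 falls in the 23-26 band.
Grid: Level 23-26 × Category 4 = 2460-2670 days.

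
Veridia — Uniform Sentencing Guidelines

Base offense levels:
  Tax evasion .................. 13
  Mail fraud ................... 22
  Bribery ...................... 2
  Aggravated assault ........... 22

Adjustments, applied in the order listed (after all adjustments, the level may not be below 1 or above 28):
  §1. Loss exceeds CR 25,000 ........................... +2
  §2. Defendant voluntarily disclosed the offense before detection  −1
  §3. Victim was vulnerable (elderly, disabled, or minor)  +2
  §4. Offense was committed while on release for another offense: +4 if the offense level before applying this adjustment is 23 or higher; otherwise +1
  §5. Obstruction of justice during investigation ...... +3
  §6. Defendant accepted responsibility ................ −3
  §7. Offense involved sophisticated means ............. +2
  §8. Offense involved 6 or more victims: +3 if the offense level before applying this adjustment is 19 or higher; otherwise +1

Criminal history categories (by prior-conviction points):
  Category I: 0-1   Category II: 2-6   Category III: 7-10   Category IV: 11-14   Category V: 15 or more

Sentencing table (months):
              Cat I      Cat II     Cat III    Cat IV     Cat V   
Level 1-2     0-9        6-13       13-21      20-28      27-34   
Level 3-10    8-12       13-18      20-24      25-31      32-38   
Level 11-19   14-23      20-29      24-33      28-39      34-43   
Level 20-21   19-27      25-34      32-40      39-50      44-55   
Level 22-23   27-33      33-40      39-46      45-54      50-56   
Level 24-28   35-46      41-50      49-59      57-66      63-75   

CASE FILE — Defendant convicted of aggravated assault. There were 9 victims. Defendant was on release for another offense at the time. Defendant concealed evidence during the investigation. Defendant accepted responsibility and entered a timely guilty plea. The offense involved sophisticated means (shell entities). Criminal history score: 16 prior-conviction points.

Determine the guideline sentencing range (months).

Base offense level for aggravated assault: 22.
§1 does not apply.
§2 does not apply.
§3 does not apply.
§4 applies (level before this adjustment is 22 < 23, so +1): 22 + 1 = 23.
§5 applies: 23 + 3 = 26.
§6 applies: 26 − 3 = 23.
§7 applies: 23 + 2 = 25.
§8 applies (level before this adjustment is 25 ≥ 19, so +3): 25 + 3 = 28.
Final offense level: 28.
Criminal history: 16 prior points → Category V (15+).
Level 28 falls in the 24-28 band.
Grid: Level 24-28 × Category V = 63-75 months.

63-75 months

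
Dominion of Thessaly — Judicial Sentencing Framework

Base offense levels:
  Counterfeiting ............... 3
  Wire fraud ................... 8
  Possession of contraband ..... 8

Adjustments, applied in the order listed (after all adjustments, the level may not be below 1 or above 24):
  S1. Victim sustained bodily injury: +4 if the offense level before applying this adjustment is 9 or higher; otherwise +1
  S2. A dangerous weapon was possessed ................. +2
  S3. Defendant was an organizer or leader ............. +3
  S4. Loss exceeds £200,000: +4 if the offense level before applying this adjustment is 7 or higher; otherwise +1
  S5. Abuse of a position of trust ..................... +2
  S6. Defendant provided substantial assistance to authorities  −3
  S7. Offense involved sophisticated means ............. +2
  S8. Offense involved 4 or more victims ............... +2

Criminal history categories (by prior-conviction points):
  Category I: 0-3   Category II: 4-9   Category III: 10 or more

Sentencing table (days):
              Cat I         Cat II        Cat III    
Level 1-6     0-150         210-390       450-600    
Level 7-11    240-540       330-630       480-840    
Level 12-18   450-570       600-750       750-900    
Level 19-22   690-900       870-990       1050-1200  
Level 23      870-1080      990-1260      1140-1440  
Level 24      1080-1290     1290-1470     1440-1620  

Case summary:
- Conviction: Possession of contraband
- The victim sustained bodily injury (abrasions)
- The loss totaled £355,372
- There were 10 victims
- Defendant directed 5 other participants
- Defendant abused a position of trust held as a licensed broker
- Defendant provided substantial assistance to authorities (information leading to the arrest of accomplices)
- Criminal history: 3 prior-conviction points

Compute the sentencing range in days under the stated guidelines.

450-570 days

Base offense level for possession of contraband: 8.
S1 applies (level before this adjustment is 8 < 9, so +1): 8 + 1 = 9.
S2 does not apply.
S3 applies: 9 + 3 = 12.
S4 applies (level before this adjustment is 12 ≥ 7, so +4): 12 + 4 = 16.
S5 applies: 16 + 2 = 18.
S6 applies: 18 − 3 = 15.
S8 applies: 15 + 2 = 17.
Final offense level: 17.
Criminal history: 3 prior points → Category I (0-3).
Level 17 falls in the 12-18 band.
Grid: Level 12-18 × Category I = 450-570 days.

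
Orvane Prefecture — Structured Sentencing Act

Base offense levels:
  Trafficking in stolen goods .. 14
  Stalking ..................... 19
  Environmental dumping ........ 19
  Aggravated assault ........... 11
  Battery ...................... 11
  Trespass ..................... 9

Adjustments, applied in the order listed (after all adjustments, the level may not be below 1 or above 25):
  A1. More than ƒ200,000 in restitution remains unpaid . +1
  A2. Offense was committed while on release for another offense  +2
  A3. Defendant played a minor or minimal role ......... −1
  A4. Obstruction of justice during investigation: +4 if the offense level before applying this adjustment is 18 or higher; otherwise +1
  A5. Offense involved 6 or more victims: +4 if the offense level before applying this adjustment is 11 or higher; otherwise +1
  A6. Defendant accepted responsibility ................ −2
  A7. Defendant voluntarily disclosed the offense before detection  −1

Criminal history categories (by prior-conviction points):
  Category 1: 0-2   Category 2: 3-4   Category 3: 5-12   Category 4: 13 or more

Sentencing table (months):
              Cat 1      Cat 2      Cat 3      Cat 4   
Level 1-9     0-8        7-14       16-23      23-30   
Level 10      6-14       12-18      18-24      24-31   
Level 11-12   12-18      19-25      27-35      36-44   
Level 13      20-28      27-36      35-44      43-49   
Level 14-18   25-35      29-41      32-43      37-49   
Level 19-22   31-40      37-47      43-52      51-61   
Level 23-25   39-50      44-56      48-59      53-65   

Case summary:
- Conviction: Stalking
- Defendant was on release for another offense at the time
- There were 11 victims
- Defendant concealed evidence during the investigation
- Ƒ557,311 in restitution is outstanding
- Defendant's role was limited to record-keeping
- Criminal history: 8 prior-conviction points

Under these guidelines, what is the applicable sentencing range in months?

Base offense level for stalking: 19.
A1 applies: 19 + 1 = 20.
A2 applies: 20 + 2 = 22.
A3 applies: 22 − 1 = 21.
A4 applies (level before this adjustment is 21 ≥ 18, so +4): 21 + 4 = 25.
A5 applies (level before this adjustment is 25 ≥ 11, so +4): 25 + 4 = 29.
A6 does not apply.
Level 29 exceeds the maximum of 25; capped at 25.
Final offense level: 25.
Criminal history: 8 prior points → Category 3 (5-12).
Level 25 falls in the 23-25 band.
Grid: Level 23-25 × Category 3 = 48-59 months.

48-59 months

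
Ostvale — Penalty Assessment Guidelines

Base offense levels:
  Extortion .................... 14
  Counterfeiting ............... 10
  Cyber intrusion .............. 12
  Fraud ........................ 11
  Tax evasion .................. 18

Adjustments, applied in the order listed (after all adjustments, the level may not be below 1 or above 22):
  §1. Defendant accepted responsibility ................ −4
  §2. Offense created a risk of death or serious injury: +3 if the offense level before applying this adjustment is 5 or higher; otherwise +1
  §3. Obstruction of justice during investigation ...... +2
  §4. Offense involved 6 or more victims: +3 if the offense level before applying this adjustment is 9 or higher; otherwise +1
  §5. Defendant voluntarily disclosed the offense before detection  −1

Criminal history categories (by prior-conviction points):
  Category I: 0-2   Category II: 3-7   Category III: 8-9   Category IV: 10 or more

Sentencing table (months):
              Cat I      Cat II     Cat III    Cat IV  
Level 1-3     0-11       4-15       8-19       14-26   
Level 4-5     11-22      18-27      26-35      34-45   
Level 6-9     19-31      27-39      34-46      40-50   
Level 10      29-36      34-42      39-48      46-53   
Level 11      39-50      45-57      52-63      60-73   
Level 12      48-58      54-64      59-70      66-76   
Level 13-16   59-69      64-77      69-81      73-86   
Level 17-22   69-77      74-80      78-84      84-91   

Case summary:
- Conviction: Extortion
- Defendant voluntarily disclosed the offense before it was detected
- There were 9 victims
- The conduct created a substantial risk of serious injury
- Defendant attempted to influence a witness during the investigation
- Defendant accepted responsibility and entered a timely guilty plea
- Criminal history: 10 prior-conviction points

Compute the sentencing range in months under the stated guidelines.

Base offense level for extortion: 14.
§1 applies: 14 − 4 = 10.
§2 applies (level before this adjustment is 10 ≥ 5, so +3): 10 + 3 = 13.
§3 applies: 13 + 2 = 15.
§4 applies (level before this adjustment is 15 ≥ 9, so +3): 15 + 3 = 18.
§5 applies: 18 − 1 = 17.
Final offense level: 17.
Criminal history: 10 prior points → Category IV (10+).
Level 17 falls in the 17-22 band.
Grid: Level 17-22 × Category IV = 84-91 months.

84-91 months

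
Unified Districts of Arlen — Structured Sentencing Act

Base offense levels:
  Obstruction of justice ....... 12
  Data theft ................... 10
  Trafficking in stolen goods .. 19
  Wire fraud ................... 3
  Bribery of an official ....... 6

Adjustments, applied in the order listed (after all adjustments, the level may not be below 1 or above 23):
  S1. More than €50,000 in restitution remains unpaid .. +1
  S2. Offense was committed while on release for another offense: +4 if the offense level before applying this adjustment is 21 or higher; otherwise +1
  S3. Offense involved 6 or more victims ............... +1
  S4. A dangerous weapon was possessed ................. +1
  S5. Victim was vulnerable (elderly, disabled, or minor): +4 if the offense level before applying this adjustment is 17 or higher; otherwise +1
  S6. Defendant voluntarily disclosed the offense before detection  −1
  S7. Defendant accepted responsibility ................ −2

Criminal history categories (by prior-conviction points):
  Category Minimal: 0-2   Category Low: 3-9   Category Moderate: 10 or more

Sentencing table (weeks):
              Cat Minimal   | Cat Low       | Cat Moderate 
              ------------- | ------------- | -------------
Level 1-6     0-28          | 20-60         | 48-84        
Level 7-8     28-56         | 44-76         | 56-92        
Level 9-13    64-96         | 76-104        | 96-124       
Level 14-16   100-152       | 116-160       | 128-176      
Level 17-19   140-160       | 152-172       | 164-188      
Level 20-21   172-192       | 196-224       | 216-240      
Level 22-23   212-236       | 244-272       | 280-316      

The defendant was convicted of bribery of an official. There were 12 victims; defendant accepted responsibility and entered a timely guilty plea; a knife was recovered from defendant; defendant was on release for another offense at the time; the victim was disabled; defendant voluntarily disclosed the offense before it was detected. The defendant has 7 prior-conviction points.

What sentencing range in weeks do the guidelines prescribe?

44-76 weeks

Base offense level for bribery of an official: 6.
S2 applies (level before this adjustment is 6 < 21, so +1): 6 + 1 = 7.
S3 applies: 7 + 1 = 8.
S4 applies: 8 + 1 = 9.
S5 applies (level before this adjustment is 9 < 17, so +1): 9 + 1 = 10.
S6 applies: 10 − 1 = 9.
S7 applies: 9 − 2 = 7.
Final offense level: 7.
Criminal history: 7 prior points → Category Low (3-9).
Level 7 falls in the 7-8 band.
Grid: Level 7-8 × Category Low = 44-76 weeks.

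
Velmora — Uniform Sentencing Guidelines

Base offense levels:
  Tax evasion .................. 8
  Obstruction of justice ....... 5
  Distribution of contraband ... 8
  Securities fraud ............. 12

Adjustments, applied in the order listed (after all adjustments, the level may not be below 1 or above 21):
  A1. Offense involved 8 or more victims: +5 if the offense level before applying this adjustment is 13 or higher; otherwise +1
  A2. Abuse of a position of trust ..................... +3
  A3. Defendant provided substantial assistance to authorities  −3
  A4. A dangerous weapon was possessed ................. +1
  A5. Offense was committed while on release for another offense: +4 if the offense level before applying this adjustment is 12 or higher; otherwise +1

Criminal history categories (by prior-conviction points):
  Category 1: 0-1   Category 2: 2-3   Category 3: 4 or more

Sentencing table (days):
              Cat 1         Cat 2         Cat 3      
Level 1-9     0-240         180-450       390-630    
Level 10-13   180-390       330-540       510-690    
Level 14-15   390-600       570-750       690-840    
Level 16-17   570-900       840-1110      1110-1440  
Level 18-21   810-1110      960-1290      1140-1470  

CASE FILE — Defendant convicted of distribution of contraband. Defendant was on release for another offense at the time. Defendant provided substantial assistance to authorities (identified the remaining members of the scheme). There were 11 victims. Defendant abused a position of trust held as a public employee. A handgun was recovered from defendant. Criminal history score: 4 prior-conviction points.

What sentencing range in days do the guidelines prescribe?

Base offense level for distribution of contraband: 8.
A1 applies (level before this adjustment is 8 < 13, so +1): 8 + 1 = 9.
A2 applies: 9 + 3 = 12.
A3 applies: 12 − 3 = 9.
A4 applies: 9 + 1 = 10.
A5 applies (level before this adjustment is 10 < 12, so +1): 10 + 1 = 11.
Final offense level: 11.
Criminal history: 4 prior points → Category 3 (4+).
Level 11 falls in the 10-13 band.
Grid: Level 10-13 × Category 3 = 510-690 days.

510-690 days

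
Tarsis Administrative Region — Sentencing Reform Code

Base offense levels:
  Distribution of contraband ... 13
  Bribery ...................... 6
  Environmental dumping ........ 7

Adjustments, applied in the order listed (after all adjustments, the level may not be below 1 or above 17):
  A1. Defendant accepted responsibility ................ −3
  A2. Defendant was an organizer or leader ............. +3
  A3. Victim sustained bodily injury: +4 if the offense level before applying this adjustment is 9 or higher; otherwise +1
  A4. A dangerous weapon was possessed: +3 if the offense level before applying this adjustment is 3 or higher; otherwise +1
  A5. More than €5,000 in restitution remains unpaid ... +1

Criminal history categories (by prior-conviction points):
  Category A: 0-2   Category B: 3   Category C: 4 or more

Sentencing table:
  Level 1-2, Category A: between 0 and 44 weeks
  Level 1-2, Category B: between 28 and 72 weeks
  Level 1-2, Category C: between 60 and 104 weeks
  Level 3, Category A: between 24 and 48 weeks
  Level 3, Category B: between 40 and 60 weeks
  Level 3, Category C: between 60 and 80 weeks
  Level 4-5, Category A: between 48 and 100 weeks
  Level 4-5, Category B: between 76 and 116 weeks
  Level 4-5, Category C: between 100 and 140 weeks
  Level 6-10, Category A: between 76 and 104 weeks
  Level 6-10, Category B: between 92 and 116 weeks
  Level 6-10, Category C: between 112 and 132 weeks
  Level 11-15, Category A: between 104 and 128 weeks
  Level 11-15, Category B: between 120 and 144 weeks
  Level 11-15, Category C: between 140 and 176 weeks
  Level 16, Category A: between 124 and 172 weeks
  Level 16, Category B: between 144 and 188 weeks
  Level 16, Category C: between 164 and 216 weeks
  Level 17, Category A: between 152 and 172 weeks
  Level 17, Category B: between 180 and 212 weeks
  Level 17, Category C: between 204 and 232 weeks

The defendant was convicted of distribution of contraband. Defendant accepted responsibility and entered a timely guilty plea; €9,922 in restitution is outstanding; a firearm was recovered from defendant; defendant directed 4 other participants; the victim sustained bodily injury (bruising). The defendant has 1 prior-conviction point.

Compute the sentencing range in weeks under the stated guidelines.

Base offense level for distribution of contraband: 13.
A1 applies: 13 − 3 = 10.
A2 applies: 10 + 3 = 13.
A3 applies (level before this adjustment is 13 ≥ 9, so +4): 13 + 4 = 17.
A4 applies (level before this adjustment is 17 ≥ 3, so +3): 17 + 3 = 20.
A5 applies: 20 + 1 = 21.
Level 21 exceeds the maximum of 17; capped at 17.
Final offense level: 17.
Criminal history: 1 prior point → Category A (0-2).
Level 17 falls in the 17 band.
Grid: Level 17 × Category A = 152-172 weeks.

152-172 weeks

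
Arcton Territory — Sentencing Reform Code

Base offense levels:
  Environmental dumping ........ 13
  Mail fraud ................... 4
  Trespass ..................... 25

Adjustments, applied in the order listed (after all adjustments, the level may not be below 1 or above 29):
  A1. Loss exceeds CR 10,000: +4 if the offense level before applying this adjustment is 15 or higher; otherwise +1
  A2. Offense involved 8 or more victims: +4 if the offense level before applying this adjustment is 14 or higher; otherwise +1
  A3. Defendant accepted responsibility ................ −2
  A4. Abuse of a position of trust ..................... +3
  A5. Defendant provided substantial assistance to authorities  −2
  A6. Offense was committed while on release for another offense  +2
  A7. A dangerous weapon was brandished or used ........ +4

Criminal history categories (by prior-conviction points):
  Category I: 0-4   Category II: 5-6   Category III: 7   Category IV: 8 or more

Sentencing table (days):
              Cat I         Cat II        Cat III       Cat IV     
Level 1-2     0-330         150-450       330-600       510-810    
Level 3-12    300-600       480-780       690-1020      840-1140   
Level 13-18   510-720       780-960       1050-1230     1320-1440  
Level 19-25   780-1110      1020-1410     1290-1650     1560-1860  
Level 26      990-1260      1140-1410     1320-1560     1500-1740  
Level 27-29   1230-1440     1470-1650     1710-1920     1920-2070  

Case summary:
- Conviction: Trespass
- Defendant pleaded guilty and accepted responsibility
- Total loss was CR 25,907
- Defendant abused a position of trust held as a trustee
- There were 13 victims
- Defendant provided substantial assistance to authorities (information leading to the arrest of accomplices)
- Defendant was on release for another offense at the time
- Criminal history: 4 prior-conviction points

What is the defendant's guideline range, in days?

Base offense level for trespass: 25.
A1 applies (level before this adjustment is 25 ≥ 15, so +4): 25 + 4 = 29.
A2 applies (level before this adjustment is 29 ≥ 14, so +4): 29 + 4 = 33.
A3 applies: 33 − 2 = 31.
A4 applies: 31 + 3 = 34.
A5 applies: 34 − 2 = 32.
A6 applies: 32 + 2 = 34.
Level 34 exceeds the maximum of 29; capped at 29.
Final offense level: 29.
Criminal history: 4 prior points → Category I (0-4).
Level 29 falls in the 27-29 band.
Grid: Level 27-29 × Category I = 1230-1440 days.

1230-1440 days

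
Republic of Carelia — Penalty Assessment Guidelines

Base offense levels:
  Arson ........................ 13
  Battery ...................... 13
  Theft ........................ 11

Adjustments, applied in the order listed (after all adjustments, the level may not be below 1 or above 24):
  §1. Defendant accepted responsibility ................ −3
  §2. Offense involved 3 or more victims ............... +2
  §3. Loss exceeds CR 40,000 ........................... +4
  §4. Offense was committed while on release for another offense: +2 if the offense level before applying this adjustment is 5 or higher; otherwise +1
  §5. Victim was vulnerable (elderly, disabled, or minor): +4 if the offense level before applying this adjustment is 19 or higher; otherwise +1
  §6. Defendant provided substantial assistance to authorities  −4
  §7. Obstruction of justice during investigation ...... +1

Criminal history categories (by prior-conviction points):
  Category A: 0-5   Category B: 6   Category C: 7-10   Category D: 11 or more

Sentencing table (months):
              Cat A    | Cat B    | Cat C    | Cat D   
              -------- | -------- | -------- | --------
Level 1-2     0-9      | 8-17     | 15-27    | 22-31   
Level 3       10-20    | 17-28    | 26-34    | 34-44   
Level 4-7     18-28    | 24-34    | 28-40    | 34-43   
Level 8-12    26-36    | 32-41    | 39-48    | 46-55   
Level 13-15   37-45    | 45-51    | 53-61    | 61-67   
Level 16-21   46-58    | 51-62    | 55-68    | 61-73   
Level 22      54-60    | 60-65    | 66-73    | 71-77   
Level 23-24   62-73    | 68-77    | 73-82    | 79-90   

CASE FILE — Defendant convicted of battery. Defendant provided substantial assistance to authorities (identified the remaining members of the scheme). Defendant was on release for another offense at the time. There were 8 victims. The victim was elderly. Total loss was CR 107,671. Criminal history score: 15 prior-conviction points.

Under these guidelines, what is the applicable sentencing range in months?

Base offense level for battery: 13.
§2 applies: 13 + 2 = 15.
§3 applies: 15 + 4 = 19.
§4 applies (level before this adjustment is 19 ≥ 5, so +2): 19 + 2 = 21.
§5 applies (level before this adjustment is 21 ≥ 19, so +4): 21 + 4 = 25.
§6 applies: 25 − 4 = 21.
Final offense level: 21.
Criminal history: 15 prior points → Category D (11+).
Level 21 falls in the 16-21 band.
Grid: Level 16-21 × Category D = 61-73 months.

61-73 months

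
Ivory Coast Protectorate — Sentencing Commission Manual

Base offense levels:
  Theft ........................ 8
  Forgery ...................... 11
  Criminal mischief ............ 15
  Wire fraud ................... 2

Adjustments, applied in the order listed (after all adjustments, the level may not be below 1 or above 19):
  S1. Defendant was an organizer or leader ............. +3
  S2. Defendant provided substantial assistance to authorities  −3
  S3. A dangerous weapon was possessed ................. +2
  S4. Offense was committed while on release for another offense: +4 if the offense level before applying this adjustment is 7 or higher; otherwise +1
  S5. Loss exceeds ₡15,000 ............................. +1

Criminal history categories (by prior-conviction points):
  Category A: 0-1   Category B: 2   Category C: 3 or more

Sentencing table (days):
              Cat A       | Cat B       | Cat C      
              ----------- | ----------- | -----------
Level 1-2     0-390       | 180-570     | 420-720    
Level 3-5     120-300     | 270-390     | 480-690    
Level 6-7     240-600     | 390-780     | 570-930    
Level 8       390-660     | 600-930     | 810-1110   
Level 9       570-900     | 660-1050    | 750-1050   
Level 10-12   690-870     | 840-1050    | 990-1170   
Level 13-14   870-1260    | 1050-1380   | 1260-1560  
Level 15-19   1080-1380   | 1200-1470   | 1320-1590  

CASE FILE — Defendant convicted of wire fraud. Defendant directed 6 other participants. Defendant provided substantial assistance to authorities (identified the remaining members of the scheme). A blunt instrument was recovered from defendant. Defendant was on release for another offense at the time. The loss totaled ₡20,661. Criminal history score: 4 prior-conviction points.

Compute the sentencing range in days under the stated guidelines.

570-930 days

Base offense level for wire fraud: 2.
S1 applies: 2 + 3 = 5.
S2 applies: 5 − 3 = 2.
S3 applies: 2 + 2 = 4.
S4 applies (level before this adjustment is 4 < 7, so +1): 4 + 1 = 5.
S5 applies: 5 + 1 = 6.
Final offense level: 6.
Criminal history: 4 prior points → Category C (3+).
Level 6 falls in the 6-7 band.
Grid: Level 6-7 × Category C = 570-930 days.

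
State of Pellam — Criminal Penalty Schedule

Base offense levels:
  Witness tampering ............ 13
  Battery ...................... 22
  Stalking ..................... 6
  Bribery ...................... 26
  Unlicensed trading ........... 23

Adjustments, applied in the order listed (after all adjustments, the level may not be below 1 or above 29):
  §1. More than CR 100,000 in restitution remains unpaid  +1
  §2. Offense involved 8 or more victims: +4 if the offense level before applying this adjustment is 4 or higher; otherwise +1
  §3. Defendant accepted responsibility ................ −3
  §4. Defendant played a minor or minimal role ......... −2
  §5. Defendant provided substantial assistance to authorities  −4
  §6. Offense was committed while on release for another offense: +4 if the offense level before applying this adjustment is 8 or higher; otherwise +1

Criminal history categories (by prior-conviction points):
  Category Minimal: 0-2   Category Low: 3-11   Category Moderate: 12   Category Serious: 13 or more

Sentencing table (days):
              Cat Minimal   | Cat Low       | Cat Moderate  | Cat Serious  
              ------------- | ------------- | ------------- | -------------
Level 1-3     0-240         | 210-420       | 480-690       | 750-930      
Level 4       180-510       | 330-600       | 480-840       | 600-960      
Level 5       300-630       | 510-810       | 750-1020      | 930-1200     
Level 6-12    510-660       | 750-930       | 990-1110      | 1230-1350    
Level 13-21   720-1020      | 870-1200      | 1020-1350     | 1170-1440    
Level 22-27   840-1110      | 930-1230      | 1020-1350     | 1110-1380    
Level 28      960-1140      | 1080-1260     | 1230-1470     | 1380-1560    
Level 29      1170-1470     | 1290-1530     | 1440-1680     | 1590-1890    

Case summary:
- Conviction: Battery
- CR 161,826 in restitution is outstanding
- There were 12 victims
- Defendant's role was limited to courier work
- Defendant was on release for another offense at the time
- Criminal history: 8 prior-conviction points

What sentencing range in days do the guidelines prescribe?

Base offense level for battery: 22.
§1 applies: 22 + 1 = 23.
§2 applies (level before this adjustment is 23 ≥ 4, so +4): 23 + 4 = 27.
§3 does not apply.
§4 applies: 27 − 2 = 25.
§5 does not apply.
§6 applies (level before this adjustment is 25 ≥ 8, so +4): 25 + 4 = 29.
Final offense level: 29.
Criminal history: 8 prior points → Category Low (3-11).
Level 29 falls in the 29 band.
Grid: Level 29 × Category Low = 1290-1530 days.

1290-1530 days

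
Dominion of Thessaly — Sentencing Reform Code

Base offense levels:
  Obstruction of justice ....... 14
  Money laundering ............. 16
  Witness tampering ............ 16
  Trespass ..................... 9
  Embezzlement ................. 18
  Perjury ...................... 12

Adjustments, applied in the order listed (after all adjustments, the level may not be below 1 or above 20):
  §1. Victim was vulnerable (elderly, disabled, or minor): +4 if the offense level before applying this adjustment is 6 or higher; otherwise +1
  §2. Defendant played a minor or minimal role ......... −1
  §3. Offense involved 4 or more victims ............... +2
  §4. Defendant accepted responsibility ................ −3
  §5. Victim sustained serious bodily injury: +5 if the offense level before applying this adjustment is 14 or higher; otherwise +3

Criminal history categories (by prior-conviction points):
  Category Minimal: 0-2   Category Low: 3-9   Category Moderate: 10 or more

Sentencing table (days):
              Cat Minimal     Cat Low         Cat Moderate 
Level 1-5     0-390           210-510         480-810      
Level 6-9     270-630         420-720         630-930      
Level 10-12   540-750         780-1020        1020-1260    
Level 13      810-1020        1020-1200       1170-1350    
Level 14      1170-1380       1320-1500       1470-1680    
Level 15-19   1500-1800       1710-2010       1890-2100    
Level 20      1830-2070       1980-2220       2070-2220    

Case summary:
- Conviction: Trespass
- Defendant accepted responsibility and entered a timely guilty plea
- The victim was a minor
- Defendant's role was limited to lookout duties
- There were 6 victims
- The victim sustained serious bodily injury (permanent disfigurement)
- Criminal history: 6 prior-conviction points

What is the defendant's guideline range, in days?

Base offense level for trespass: 9.
§1 applies (level before this adjustment is 9 ≥ 6, so +4): 9 + 4 = 13.
§2 applies: 13 − 1 = 12.
§3 applies: 12 + 2 = 14.
§4 applies: 14 − 3 = 11.
§5 applies (level before this adjustment is 11 < 14, so +3): 11 + 3 = 14.
Final offense level: 14.
Criminal history: 6 prior points → Category Low (3-9).
Level 14 falls in the 14 band.
Grid: Level 14 × Category Low = 1320-1500 days.

1320-1500 days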